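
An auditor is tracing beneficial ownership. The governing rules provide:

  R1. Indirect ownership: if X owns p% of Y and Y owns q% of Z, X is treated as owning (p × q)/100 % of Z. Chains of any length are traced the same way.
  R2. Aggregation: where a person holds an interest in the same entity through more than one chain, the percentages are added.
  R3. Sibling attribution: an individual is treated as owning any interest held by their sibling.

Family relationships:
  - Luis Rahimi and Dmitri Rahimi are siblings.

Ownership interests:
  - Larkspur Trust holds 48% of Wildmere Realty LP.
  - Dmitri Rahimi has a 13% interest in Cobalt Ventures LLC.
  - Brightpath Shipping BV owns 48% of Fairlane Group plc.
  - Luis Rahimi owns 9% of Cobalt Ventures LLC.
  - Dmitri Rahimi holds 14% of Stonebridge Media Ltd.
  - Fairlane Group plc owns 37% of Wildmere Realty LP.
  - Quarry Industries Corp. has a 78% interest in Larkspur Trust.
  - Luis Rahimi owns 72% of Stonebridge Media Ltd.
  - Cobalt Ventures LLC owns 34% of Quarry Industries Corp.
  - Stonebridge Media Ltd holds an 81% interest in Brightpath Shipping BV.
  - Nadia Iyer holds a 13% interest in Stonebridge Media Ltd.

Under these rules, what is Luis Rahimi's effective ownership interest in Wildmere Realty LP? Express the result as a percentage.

15.172128%

By sibling attribution (R3), Luis Rahimi is treated as also owning Dmitri Rahimi's interest in Stonebridge Media Ltd, giving 72% + 14% = 86%.
By sibling attribution (R3), Luis Rahimi is treated as also owning Dmitri Rahimi's interest in Cobalt Ventures LLC, giving 9% + 13% = 22%.
Chain via Stonebridge Media Ltd → Brightpath Shipping BV → Fairlane Group plc (R1): 86% × 81% × 48% × 37% = 12.371616% of Wildmere Realty LP.
Chain via Cobalt Ventures LLC → Quarry Industries Corp. → Larkspur Trust (R1): 22% × 34% × 78% × 48% = 2.800512% of Wildmere Realty LP.
Aggregating (R2): 12.371616% + 2.800512% = 15.172128%.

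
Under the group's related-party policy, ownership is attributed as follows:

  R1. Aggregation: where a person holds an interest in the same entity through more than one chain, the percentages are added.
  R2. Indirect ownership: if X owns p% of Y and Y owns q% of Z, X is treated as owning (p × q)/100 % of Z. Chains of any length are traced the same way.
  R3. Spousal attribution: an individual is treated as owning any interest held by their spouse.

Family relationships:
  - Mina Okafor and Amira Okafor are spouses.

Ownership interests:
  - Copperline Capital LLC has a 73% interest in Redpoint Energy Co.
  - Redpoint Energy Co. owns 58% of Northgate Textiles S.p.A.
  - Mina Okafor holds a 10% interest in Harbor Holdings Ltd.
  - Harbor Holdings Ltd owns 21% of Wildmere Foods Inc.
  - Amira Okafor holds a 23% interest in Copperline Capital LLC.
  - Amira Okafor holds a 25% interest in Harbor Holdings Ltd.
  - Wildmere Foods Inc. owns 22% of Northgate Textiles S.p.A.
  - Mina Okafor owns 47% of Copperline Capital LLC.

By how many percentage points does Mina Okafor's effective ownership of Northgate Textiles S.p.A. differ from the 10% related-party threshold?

By spousal attribution (R3), Mina Okafor is treated as also owning Amira Okafor's interest in Copperline Capital LLC, giving 47% + 23% = 70%.
By spousal attribution (R3), Mina Okafor is treated as also owning Amira Okafor's interest in Harbor Holdings Ltd, giving 10% + 25% = 35%.
Chain via Copperline Capital LLC → Redpoint Energy Co. (R2): 70% × 73% × 58% = 29.638% of Northgate Textiles S.p.A.
Chain via Harbor Holdings Ltd → Wildmere Foods Inc. (R2): 35% × 21% × 22% = 1.617% of Northgate Textiles S.p.A.
Aggregating (R1): 29.638% + 1.617% = 31.255%.
31.255% exceeds the 10% threshold by 21.255 percentage points.

21.255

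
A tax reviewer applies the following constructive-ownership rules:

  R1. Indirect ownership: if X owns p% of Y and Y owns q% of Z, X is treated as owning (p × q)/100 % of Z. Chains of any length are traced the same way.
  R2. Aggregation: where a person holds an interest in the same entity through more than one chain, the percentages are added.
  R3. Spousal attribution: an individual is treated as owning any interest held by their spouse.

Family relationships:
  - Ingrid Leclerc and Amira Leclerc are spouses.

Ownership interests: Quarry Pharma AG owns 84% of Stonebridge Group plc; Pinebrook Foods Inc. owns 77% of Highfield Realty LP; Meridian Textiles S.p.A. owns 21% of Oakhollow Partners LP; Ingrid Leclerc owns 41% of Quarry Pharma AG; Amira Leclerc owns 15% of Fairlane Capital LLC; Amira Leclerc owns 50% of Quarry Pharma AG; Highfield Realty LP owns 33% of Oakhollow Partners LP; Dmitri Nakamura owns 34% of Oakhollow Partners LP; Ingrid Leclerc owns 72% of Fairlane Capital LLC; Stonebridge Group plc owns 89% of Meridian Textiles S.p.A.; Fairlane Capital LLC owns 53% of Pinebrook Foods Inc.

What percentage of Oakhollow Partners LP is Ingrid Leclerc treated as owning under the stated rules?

By spousal attribution (R3), Ingrid Leclerc is treated as also owning Amira Leclerc's interest in Quarry Pharma AG, giving 41% + 50% = 91%.
By spousal attribution (R3), Ingrid Leclerc is treated as also owning Amira Leclerc's interest in Fairlane Capital LLC, giving 72% + 15% = 87%.
Chain via Quarry Pharma AG → Stonebridge Group plc → Meridian Textiles S.p.A. (R1): 91% × 84% × 89% × 21% = 14.286636% of Oakhollow Partners LP.
Chain via Fairlane Capital LLC → Pinebrook Foods Inc. → Highfield Realty LP (R1): 87% × 53% × 77% × 33% = 11.716551% of Oakhollow Partners LP.
Aggregating (R2): 14.286636% + 11.716551% = 26.003187%.

26.003187%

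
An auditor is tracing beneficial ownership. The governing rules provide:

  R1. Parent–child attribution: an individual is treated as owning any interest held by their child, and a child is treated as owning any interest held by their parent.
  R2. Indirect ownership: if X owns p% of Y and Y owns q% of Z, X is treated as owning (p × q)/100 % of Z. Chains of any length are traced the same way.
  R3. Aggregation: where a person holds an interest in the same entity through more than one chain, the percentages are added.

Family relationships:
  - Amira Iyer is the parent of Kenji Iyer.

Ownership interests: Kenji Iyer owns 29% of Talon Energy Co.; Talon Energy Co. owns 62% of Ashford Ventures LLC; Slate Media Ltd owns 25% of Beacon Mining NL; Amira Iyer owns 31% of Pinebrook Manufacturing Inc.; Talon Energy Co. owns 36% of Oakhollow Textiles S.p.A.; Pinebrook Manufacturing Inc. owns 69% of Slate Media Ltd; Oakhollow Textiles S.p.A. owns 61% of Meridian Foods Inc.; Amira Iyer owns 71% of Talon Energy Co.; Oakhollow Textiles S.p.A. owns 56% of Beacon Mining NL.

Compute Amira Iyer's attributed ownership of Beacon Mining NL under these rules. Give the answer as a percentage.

25.5075%

By parent–child attribution (R1), Amira Iyer is treated as also owning Kenji Iyer's interest in Talon Energy Co, giving 71% + 29% = 100%.
Chain via Talon Energy Co. → Oakhollow Textiles S.p.A. (R2): 100% × 36% × 56% = 20.16% of Beacon Mining NL.
Chain via Pinebrook Manufacturing Inc. → Slate Media Ltd (R2): 31% × 69% × 25% = 5.3475% of Beacon Mining NL.
Aggregating (R3): 20.16% + 5.3475% = 25.5075%.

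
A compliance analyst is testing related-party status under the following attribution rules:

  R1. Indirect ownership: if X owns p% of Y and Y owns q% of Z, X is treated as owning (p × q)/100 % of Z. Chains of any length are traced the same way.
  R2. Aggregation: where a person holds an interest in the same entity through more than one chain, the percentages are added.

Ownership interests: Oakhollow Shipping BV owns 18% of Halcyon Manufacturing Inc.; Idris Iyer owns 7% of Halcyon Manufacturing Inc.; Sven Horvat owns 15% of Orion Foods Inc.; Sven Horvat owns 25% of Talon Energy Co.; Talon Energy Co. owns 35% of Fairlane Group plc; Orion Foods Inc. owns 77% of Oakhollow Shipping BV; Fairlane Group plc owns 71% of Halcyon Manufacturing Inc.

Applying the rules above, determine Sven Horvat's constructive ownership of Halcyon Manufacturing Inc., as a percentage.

Chain via Orion Foods Inc. → Oakhollow Shipping BV (R1): 15% × 77% × 18% = 2.079% of Halcyon Manufacturing Inc.
Chain via Talon Energy Co. → Fairlane Group plc (R1): 25% × 35% × 71% = 6.2125% of Halcyon Manufacturing Inc.
Aggregating (R2): 2.079% + 6.2125% = 8.2915%.

8.2915%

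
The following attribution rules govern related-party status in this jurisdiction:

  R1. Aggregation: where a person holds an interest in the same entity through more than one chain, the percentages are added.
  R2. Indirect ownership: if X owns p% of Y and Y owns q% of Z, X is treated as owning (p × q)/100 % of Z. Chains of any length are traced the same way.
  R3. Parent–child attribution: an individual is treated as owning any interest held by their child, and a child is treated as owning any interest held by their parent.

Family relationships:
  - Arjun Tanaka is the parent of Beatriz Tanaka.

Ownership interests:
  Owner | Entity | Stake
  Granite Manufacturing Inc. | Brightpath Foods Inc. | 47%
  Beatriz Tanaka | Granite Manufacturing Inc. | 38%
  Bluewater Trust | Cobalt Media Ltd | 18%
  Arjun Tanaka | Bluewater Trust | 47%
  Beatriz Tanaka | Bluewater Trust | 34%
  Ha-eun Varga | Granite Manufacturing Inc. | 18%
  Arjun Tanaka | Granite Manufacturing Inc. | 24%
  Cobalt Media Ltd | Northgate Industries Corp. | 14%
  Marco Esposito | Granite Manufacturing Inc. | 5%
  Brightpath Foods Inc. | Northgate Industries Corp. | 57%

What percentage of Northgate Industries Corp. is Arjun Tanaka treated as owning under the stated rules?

By parent–child attribution (R3), Arjun Tanaka is treated as also owning Beatriz Tanaka's interest in Bluewater Trust, giving 47% + 34% = 81%.
By parent–child attribution (R3), Arjun Tanaka is treated as also owning Beatriz Tanaka's interest in Granite Manufacturing Inc, giving 24% + 38% = 62%.
Chain via Bluewater Trust → Cobalt Media Ltd (R2): 81% × 18% × 14% = 2.0412% of Northgate Industries Corp.
Chain via Granite Manufacturing Inc. → Brightpath Foods Inc. (R2): 62% × 47% × 57% = 16.6098% of Northgate Industries Corp.
Aggregating (R1): 2.0412% + 16.6098% = 18.651%.

18.651%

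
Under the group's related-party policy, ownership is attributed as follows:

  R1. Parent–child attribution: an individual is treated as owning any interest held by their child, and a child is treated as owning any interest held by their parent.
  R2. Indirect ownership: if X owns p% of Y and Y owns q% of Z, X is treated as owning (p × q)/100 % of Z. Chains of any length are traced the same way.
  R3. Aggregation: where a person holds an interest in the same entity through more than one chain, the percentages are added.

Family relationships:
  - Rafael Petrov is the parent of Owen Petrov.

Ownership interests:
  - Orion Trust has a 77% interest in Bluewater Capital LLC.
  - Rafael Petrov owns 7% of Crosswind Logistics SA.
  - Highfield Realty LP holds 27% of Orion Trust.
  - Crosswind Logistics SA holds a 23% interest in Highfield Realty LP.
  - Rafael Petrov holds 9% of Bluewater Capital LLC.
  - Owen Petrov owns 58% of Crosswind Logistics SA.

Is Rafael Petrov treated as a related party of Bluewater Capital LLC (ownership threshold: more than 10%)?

Yes

By parent–child attribution (R1), Rafael Petrov is treated as also owning Owen Petrov's interest in Crosswind Logistics SA, giving 7% + 58% = 65%.
Chain via Crosswind Logistics SA → Highfield Realty LP → Orion Trust (R2): 65% × 23% × 27% × 77% = 3.108105% of Bluewater Capital LLC.
Direct interest in Bluewater Capital LLC: 9%.
Aggregating (R3): 3.108105% + 9% = 12.108105%.
12.108105% exceeds the 10% threshold, so Rafael is a related party to Bluewater Capital LLC.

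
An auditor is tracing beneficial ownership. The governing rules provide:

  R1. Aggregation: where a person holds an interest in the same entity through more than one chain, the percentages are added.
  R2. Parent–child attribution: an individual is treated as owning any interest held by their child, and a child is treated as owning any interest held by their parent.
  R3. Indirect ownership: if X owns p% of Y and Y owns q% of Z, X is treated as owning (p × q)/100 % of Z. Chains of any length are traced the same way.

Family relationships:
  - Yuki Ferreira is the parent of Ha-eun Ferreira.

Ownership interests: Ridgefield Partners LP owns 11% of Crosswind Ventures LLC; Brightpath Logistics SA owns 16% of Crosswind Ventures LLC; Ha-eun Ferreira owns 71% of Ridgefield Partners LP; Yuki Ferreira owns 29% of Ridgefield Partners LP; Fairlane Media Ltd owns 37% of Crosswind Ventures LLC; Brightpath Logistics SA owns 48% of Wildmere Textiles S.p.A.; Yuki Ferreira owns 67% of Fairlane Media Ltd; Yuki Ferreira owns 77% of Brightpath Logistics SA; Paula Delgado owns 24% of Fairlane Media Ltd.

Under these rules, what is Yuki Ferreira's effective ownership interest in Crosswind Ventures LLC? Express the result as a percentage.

48.11%

By parent–child attribution (R2), Yuki Ferreira is treated as also owning Ha-eun Ferreira's interest in Ridgefield Partners LP, giving 29% + 71% = 100%.
Chain via Ridgefield Partners LP (R3): 100% × 11% = 11% of Crosswind Ventures LLC.
Chain via Brightpath Logistics SA (R3): 77% × 16% = 12.32% of Crosswind Ventures LLC.
Chain via Fairlane Media Ltd (R3): 67% × 37% = 24.79% of Crosswind Ventures LLC.
Aggregating (R1): 11% + 12.32% + 24.79% = 48.11%.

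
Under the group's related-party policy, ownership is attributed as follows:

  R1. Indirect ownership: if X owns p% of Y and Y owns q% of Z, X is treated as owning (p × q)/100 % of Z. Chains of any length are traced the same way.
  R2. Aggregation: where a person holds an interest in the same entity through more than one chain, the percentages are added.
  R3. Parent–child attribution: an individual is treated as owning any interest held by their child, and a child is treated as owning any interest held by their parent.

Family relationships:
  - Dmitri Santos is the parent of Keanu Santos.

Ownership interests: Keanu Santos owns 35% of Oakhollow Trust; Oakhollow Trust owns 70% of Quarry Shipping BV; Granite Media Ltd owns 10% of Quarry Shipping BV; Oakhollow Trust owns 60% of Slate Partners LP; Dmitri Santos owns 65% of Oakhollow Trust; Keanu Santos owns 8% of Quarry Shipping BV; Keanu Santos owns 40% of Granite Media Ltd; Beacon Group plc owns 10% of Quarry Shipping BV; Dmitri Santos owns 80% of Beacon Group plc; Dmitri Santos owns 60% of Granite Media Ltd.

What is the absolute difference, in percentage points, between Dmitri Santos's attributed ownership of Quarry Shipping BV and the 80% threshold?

16

By parent–child attribution (R3), Dmitri Santos is treated as also owning Keanu Santos's interest in Granite Media Ltd, giving 60% + 40% = 100%.
By parent–child attribution (R3), Dmitri Santos is treated as also owning Keanu Santos's interest in Oakhollow Trust, giving 65% + 35% = 100%.
By parent–child attribution (R3), Dmitri Santos is treated as owning Keanu Santos's 8% interest in Quarry Shipping BV.
Chain via Granite Media Ltd (R1): 100% × 10% = 10% of Quarry Shipping BV.
Chain via Beacon Group plc (R1): 80% × 10% = 8% of Quarry Shipping BV.
Chain via Oakhollow Trust (R1): 100% × 70% = 70% of Quarry Shipping BV.
Direct interest in Quarry Shipping BV: 8%.
Aggregating (R2): 10% + 8% + 70% + 8% = 96%.
96% exceeds the 80% threshold by 16 percentage points.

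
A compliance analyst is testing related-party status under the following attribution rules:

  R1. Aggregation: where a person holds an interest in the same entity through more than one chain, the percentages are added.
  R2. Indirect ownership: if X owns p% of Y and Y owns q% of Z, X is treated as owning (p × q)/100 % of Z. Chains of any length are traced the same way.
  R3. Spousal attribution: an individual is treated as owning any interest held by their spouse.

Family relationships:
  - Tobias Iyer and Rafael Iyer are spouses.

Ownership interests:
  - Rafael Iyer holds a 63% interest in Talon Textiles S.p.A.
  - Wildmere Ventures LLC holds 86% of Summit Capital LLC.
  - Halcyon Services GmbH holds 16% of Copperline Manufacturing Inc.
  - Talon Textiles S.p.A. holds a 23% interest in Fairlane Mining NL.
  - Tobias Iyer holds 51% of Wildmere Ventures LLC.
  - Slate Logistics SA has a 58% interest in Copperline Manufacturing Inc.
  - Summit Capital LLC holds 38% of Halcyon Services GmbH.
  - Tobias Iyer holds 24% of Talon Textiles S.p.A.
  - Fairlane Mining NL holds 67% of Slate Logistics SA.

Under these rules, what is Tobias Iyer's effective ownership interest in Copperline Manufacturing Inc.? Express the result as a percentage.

By spousal attribution (R3), Tobias Iyer is treated as also owning Rafael Iyer's interest in Talon Textiles S.p.A, giving 24% + 63% = 87%.
Chain via Wildmere Ventures LLC → Summit Capital LLC → Halcyon Services GmbH (R2): 51% × 86% × 38% × 16% = 2.666688% of Copperline Manufacturing Inc.
Chain via Talon Textiles S.p.A. → Fairlane Mining NL → Slate Logistics SA (R2): 87% × 23% × 67% × 58% = 7.775886% of Copperline Manufacturing Inc.
Aggregating (R1): 2.666688% + 7.775886% = 10.442574%.

10.442574%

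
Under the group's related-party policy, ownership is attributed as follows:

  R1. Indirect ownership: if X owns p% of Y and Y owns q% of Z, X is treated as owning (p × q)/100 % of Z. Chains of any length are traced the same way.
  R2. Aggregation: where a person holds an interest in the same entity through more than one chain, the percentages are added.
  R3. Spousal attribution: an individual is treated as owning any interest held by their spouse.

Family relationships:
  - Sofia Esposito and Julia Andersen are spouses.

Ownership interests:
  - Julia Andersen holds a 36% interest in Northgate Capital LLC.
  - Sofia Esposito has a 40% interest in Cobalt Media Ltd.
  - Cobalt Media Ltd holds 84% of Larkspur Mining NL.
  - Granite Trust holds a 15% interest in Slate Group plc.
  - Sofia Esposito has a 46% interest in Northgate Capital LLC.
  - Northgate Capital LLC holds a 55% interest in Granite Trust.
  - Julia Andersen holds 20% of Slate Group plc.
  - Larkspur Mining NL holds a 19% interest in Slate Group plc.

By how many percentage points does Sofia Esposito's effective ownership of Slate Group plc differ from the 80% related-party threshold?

By spousal attribution (R3), Sofia Esposito is treated as also owning Julia Andersen's interest in Northgate Capital LLC, giving 46% + 36% = 82%.
By spousal attribution (R3), Sofia Esposito is treated as owning Julia Andersen's 20% interest in Slate Group plc.
Chain via Northgate Capital LLC → Granite Trust (R1): 82% × 55% × 15% = 6.765% of Slate Group plc.
Chain via Cobalt Media Ltd → Larkspur Mining NL (R1): 40% × 84% × 19% = 6.384% of Slate Group plc.
Direct interest in Slate Group plc: 20%.
Aggregating (R2): 6.765% + 6.384% + 20% = 33.149%.
33.149% falls short of the 80% threshold by 46.851 percentage points.

46.851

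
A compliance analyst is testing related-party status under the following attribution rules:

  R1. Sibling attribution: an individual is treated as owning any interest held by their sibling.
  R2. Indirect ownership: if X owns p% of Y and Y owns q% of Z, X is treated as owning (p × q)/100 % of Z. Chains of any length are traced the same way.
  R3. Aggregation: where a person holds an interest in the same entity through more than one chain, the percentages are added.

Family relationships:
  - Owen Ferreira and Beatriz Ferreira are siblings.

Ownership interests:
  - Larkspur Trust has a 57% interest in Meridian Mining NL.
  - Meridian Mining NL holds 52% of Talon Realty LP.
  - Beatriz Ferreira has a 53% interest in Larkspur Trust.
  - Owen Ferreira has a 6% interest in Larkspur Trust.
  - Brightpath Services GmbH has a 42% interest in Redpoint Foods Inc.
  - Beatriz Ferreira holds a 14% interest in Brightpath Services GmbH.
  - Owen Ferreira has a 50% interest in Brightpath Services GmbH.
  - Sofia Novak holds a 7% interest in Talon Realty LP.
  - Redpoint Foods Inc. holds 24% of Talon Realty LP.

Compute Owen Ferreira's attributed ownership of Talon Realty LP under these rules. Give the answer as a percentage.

By sibling attribution (R1), Owen Ferreira is treated as also owning Beatriz Ferreira's interest in Brightpath Services GmbH, giving 50% + 14% = 64%.
By sibling attribution (R1), Owen Ferreira is treated as also owning Beatriz Ferreira's interest in Larkspur Trust, giving 6% + 53% = 59%.
Chain via Brightpath Services GmbH → Redpoint Foods Inc. (R2): 64% × 42% × 24% = 6.4512% of Talon Realty LP.
Chain via Larkspur Trust → Meridian Mining NL (R2): 59% × 57% × 52% = 17.4876% of Talon Realty LP.
Aggregating (R3): 6.4512% + 17.4876% = 23.9388%.

23.9388%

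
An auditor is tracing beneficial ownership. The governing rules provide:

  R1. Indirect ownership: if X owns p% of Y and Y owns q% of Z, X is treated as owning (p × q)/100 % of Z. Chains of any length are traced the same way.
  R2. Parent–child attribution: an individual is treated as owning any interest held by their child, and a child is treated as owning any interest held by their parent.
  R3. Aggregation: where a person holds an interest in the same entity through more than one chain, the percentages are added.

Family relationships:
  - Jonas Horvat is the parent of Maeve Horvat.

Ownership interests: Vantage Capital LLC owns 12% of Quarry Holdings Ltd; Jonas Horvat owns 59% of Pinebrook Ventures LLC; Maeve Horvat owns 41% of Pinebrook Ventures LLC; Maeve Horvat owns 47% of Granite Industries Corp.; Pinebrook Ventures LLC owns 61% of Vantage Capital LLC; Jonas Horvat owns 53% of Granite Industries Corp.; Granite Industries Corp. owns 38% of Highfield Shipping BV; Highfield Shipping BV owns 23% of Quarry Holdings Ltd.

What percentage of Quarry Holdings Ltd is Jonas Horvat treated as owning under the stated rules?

By parent–child attribution (R2), Jonas Horvat is treated as also owning Maeve Horvat's interest in Pinebrook Ventures LLC, giving 59% + 41% = 100%.
By parent–child attribution (R2), Jonas Horvat is treated as also owning Maeve Horvat's interest in Granite Industries Corp, giving 53% + 47% = 100%.
Chain via Pinebrook Ventures LLC → Vantage Capital LLC (R1): 100% × 61% × 12% = 7.32% of Quarry Holdings Ltd.
Chain via Granite Industries Corp. → Highfield Shipping BV (R1): 100% × 38% × 23% = 8.74% of Quarry Holdings Ltd.
Aggregating (R3): 7.32% + 8.74% = 16.06%.

16.06%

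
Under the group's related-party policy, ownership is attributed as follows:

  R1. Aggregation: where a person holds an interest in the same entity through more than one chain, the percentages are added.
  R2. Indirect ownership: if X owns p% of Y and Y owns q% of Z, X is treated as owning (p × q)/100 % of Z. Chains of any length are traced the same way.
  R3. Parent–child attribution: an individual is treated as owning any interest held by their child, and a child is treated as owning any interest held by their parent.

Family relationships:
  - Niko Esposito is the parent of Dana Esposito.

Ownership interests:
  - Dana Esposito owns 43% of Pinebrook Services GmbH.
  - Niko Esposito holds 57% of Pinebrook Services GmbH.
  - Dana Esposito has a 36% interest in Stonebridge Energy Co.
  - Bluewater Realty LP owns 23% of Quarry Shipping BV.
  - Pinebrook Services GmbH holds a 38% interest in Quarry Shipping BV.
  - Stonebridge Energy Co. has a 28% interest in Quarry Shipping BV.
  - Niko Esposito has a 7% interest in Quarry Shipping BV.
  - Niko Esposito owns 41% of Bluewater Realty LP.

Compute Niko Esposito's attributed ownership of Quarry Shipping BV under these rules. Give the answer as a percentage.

By parent–child attribution (R3), Niko Esposito is treated as also owning Dana Esposito's interest in Pinebrook Services GmbH, giving 57% + 43% = 100%.
By parent–child attribution (R3), Niko Esposito is treated as owning Dana Esposito's 36% interest in Stonebridge Energy Co.
Chain via Bluewater Realty LP (R2): 41% × 23% = 9.43% of Quarry Shipping BV.
Chain via Pinebrook Services GmbH (R2): 100% × 38% = 38% of Quarry Shipping BV.
Direct interest in Quarry Shipping BV: 7%.
Chain via Stonebridge Energy Co. (R2): 36% × 28% = 10.08% of Quarry Shipping BV.
Aggregating (R1): 9.43% + 38% + 7% + 10.08% = 64.51%.

64.51%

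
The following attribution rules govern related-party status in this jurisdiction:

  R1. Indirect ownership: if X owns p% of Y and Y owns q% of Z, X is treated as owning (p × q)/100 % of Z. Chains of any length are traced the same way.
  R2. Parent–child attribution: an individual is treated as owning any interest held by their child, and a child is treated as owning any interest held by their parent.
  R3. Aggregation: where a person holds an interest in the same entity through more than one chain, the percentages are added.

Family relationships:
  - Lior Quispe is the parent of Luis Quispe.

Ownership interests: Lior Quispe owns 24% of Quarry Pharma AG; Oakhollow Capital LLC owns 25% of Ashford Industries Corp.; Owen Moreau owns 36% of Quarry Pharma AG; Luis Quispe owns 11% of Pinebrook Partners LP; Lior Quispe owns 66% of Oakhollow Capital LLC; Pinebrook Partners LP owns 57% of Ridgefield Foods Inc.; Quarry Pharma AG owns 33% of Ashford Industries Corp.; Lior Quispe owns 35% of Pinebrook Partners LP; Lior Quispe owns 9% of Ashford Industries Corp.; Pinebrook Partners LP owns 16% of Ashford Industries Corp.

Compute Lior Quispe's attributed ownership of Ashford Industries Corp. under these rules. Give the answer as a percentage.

By parent–child attribution (R2), Lior Quispe is treated as also owning Luis Quispe's interest in Pinebrook Partners LP, giving 35% + 11% = 46%.
Chain via Pinebrook Partners LP (R1): 46% × 16% = 7.36% of Ashford Industries Corp.
Chain via Oakhollow Capital LLC (R1): 66% × 25% = 16.5% of Ashford Industries Corp.
Chain via Quarry Pharma AG (R1): 24% × 33% = 7.92% of Ashford Industries Corp.
Direct interest in Ashford Industries Corp: 9%.
Aggregating (R3): 7.36% + 16.5% + 7.92% + 9% = 40.78%.

40.78%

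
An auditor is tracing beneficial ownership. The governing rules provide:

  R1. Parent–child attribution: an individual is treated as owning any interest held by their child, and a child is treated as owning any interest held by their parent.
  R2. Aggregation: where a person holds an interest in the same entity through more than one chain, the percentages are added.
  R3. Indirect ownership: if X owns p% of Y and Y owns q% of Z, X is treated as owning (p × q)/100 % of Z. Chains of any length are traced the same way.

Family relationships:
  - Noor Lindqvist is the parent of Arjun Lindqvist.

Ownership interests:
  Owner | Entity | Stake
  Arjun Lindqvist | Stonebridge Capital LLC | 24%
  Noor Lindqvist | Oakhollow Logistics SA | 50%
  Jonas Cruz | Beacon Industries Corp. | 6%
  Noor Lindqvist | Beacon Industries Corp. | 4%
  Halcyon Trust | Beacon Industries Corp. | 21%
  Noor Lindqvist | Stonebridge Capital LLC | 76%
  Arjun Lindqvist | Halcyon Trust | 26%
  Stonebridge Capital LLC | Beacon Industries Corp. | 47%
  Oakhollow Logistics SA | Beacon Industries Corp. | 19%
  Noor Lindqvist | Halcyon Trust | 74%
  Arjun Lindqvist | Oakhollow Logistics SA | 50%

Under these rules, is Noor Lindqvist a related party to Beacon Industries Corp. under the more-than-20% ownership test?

Yes

By parent–child attribution (R1), Noor Lindqvist is treated as also owning Arjun Lindqvist's interest in Halcyon Trust, giving 74% + 26% = 100%.
By parent–child attribution (R1), Noor Lindqvist is treated as also owning Arjun Lindqvist's interest in Stonebridge Capital LLC, giving 76% + 24% = 100%.
By parent–child attribution (R1), Noor Lindqvist is treated as also owning Arjun Lindqvist's interest in Oakhollow Logistics SA, giving 50% + 50% = 100%.
Chain via Halcyon Trust (R3): 100% × 21% = 21% of Beacon Industries Corp.
Chain via Stonebridge Capital LLC (R3): 100% × 47% = 47% of Beacon Industries Corp.
Chain via Oakhollow Logistics SA (R3): 100% × 19% = 19% of Beacon Industries Corp.
Direct interest in Beacon Industries Corp: 4%.
Aggregating (R2): 21% + 47% + 19% + 4% = 91%.
91% exceeds the 20% threshold, so Noor is a related party to Beacon Industries Corp.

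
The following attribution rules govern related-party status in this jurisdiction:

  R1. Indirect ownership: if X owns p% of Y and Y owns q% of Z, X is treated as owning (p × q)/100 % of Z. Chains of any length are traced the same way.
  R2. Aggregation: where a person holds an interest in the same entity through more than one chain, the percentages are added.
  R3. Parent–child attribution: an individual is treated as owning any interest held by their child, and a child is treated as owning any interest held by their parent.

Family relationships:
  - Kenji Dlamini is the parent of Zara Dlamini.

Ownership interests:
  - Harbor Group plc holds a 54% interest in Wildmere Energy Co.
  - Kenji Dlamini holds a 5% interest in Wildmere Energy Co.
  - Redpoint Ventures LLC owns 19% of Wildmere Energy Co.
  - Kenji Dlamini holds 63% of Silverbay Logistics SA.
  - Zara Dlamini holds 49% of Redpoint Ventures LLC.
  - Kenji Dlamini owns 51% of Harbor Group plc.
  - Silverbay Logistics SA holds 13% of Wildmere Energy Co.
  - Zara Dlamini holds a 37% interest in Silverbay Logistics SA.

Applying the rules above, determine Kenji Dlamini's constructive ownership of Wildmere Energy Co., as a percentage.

54.85%

By parent–child attribution (R3), Kenji Dlamini is treated as also owning Zara Dlamini's interest in Silverbay Logistics SA, giving 63% + 37% = 100%.
By parent–child attribution (R3), Kenji Dlamini is treated as owning Zara Dlamini's 49% interest in Redpoint Ventures LLC.
Chain via Silverbay Logistics SA (R1): 100% × 13% = 13% of Wildmere Energy Co.
Chain via Harbor Group plc (R1): 51% × 54% = 27.54% of Wildmere Energy Co.
Direct interest in Wildmere Energy Co: 5%.
Chain via Redpoint Ventures LLC (R1): 49% × 19% = 9.31% of Wildmere Energy Co.
Aggregating (R2): 13% + 27.54% + 5% + 9.31% = 54.85%.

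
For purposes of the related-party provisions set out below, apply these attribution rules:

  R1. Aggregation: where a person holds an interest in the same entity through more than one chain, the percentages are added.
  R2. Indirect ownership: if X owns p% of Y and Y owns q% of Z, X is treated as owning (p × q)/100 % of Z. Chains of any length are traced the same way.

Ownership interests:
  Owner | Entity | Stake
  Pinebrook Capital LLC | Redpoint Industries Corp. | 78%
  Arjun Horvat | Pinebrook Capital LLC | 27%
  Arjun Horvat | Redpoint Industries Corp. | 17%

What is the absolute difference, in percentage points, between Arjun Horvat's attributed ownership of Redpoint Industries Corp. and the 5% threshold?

33.06

Chain via Pinebrook Capital LLC (R2): 27% × 78% = 21.06% of Redpoint Industries Corp.
Direct interest in Redpoint Industries Corp: 17%.
Aggregating (R1): 21.06% + 17% = 38.06%.
38.06% exceeds the 5% threshold by 33.06 percentage points.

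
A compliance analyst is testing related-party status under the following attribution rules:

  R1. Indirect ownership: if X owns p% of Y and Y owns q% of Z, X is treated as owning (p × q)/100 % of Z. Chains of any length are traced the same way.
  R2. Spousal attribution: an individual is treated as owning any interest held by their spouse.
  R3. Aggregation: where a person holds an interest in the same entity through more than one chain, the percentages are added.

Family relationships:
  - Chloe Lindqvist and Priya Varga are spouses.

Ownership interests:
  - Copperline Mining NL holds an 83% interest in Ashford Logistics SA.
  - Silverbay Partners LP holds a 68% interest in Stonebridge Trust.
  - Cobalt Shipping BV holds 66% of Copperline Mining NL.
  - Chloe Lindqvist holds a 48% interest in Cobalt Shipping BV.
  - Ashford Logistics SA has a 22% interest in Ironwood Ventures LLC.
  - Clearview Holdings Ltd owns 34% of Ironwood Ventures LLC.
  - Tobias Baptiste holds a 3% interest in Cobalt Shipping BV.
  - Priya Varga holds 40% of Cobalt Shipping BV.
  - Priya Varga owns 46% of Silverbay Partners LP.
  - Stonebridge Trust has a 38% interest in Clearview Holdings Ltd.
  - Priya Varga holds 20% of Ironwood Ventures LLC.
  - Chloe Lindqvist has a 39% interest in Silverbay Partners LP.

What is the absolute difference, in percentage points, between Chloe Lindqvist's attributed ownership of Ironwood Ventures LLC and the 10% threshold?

28.073168

By spousal attribution (R2), Chloe Lindqvist is treated as also owning Priya Varga's interest in Silverbay Partners LP, giving 39% + 46% = 85%.
By spousal attribution (R2), Chloe Lindqvist is treated as also owning Priya Varga's interest in Cobalt Shipping BV, giving 48% + 40% = 88%.
By spousal attribution (R2), Chloe Lindqvist is treated as owning Priya Varga's 20% interest in Ironwood Ventures LLC.
Chain via Silverbay Partners LP → Stonebridge Trust → Clearview Holdings Ltd (R1): 85% × 68% × 38% × 34% = 7.46776% of Ironwood Ventures LLC.
Chain via Cobalt Shipping BV → Copperline Mining NL → Ashford Logistics SA (R1): 88% × 66% × 83% × 22% = 10.605408% of Ironwood Ventures LLC.
Direct interest in Ironwood Ventures LLC: 20%.
Aggregating (R3): 7.46776% + 10.605408% + 20% = 38.073168%.
38.073168% exceeds the 10% threshold by 28.073168 percentage points.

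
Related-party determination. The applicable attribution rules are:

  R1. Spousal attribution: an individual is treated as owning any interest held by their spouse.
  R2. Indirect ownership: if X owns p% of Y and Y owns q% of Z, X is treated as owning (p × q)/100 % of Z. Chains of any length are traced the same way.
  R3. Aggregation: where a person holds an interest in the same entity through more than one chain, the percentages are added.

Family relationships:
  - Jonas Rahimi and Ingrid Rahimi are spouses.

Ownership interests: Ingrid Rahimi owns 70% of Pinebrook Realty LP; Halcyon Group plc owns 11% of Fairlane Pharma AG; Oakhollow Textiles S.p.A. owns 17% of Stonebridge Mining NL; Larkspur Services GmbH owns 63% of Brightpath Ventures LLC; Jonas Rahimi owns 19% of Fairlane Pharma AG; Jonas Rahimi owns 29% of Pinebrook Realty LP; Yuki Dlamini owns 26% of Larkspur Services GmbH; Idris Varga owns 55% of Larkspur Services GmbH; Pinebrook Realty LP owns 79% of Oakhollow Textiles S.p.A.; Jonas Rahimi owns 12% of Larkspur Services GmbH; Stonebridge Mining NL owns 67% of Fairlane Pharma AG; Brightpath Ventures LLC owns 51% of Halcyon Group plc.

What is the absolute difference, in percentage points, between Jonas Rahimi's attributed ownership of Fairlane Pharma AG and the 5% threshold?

By spousal attribution (R1), Jonas Rahimi is treated as also owning Ingrid Rahimi's interest in Pinebrook Realty LP, giving 29% + 70% = 99%.
Chain via Larkspur Services GmbH → Brightpath Ventures LLC → Halcyon Group plc (R2): 12% × 63% × 51% × 11% = 0.424116% of Fairlane Pharma AG.
Chain via Pinebrook Realty LP → Oakhollow Textiles S.p.A. → Stonebridge Mining NL (R2): 99% × 79% × 17% × 67% = 8.908119% of Fairlane Pharma AG.
Direct interest in Fairlane Pharma AG: 19%.
Aggregating (R3): 0.424116% + 8.908119% + 19% = 28.332235%.
28.332235% exceeds the 5% threshold by 23.332235 percentage points.

23.332235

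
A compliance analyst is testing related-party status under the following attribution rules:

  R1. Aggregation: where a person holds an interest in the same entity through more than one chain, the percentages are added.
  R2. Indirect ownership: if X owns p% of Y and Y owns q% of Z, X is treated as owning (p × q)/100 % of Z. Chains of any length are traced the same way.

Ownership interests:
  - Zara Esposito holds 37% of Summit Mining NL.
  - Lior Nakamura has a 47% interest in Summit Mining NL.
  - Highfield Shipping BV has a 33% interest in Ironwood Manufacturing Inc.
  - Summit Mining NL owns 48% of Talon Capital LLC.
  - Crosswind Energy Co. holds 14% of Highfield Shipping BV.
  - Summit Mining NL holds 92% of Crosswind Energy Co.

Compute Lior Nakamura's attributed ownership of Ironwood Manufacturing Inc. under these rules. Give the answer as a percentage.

1.997688%

Chain via Summit Mining NL → Crosswind Energy Co. → Highfield Shipping BV (R2): 47% × 92% × 14% × 33% = 1.997688% of Ironwood Manufacturing Inc.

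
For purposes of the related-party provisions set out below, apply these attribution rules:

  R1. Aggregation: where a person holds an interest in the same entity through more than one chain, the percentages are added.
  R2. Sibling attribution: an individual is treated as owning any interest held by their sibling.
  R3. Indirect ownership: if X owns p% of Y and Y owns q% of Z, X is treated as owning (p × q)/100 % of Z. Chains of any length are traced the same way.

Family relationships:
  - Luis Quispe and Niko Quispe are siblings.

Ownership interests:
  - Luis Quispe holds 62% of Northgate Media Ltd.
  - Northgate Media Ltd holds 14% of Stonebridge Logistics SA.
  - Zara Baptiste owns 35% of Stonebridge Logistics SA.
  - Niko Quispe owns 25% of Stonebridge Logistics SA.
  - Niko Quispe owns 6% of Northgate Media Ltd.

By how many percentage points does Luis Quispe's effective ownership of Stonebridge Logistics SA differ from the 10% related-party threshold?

24.52

By sibling attribution (R2), Luis Quispe is treated as also owning Niko Quispe's interest in Northgate Media Ltd, giving 62% + 6% = 68%.
By sibling attribution (R2), Luis Quispe is treated as owning Niko Quispe's 25% interest in Stonebridge Logistics SA.
Chain via Northgate Media Ltd (R3): 68% × 14% = 9.52% of Stonebridge Logistics SA.
Direct interest in Stonebridge Logistics SA: 25%.
Aggregating (R1): 9.52% + 25% = 34.52%.
34.52% exceeds the 10% threshold by 24.52 percentage points.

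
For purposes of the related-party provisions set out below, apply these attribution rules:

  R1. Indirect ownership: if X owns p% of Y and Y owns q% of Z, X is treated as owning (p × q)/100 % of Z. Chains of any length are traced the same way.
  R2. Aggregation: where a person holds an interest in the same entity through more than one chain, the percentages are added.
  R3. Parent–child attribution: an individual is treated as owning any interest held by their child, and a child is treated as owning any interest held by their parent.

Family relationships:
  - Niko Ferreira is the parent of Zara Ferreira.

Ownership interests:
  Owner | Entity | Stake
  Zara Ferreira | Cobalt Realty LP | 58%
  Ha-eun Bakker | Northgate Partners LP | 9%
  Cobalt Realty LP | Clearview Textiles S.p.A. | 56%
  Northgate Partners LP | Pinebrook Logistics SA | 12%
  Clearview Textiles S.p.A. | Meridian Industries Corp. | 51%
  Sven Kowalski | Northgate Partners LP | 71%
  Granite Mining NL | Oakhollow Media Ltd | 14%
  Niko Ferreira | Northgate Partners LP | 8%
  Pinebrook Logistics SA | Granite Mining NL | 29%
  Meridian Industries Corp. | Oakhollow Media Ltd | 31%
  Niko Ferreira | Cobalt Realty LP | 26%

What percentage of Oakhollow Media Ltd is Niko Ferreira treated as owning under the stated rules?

7.476%

By parent–child attribution (R3), Niko Ferreira is treated as also owning Zara Ferreira's interest in Cobalt Realty LP, giving 26% + 58% = 84%.
Chain via Cobalt Realty LP → Clearview Textiles S.p.A. → Meridian Industries Corp. (R1): 84% × 56% × 51% × 31% = 7.437024% of Oakhollow Media Ltd.
Chain via Northgate Partners LP → Pinebrook Logistics SA → Granite Mining NL (R1): 8% × 12% × 29% × 14% = 0.038976% of Oakhollow Media Ltd.
Aggregating (R2): 7.437024% + 0.038976% = 7.476%.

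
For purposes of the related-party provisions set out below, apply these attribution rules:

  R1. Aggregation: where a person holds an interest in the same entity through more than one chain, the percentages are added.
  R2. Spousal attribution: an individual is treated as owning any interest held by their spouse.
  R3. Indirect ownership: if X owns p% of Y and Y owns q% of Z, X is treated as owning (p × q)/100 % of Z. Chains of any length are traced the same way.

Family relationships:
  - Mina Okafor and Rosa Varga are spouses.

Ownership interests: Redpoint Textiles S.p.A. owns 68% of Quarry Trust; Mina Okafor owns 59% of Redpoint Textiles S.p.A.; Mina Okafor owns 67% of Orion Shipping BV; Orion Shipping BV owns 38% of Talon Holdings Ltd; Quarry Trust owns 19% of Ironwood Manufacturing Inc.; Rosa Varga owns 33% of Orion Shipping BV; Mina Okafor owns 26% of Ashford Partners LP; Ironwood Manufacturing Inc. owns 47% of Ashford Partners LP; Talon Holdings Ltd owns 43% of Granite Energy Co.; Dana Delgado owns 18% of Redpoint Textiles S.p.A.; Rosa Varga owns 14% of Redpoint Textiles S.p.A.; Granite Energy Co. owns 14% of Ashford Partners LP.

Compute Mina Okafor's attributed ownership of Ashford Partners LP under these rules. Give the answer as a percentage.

By spousal attribution (R2), Mina Okafor is treated as also owning Rosa Varga's interest in Redpoint Textiles S.p.A, giving 59% + 14% = 73%.
By spousal attribution (R2), Mina Okafor is treated as also owning Rosa Varga's interest in Orion Shipping BV, giving 67% + 33% = 100%.
Chain via Redpoint Textiles S.p.A. → Quarry Trust → Ironwood Manufacturing Inc. (R3): 73% × 68% × 19% × 47% = 4.432852% of Ashford Partners LP.
Chain via Orion Shipping BV → Talon Holdings Ltd → Granite Energy Co. (R3): 100% × 38% × 43% × 14% = 2.2876% of Ashford Partners LP.
Direct interest in Ashford Partners LP: 26%.
Aggregating (R1): 4.432852% + 2.2876% + 26% = 32.720452%.

32.720452%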